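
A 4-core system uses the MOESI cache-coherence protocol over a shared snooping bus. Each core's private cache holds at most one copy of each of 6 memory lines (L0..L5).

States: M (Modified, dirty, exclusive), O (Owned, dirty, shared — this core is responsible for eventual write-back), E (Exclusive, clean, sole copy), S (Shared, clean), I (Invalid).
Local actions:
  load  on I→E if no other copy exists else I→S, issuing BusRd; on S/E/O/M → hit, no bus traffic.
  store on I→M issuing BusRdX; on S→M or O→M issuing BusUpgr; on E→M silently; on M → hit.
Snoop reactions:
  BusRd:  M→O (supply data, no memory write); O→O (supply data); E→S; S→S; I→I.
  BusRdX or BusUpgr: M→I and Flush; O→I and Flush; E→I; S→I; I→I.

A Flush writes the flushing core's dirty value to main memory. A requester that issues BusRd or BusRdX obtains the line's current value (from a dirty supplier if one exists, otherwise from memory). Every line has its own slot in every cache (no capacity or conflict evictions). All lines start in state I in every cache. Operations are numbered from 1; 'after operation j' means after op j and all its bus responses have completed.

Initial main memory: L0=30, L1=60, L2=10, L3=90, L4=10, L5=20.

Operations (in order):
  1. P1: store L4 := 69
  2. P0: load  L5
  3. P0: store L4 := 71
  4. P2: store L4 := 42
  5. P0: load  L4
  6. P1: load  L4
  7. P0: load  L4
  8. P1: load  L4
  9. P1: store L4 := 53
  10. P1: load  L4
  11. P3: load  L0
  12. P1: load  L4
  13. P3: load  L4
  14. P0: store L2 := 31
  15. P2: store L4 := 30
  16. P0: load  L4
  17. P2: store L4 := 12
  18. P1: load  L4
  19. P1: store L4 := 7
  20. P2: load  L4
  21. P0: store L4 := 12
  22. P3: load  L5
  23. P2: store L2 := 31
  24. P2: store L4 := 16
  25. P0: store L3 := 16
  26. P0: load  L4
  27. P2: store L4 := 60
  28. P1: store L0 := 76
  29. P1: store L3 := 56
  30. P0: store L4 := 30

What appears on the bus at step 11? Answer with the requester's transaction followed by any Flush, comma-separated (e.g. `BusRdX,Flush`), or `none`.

bus = BusRd

[1] P1: store L4 := 69 | P0:I, P1:M(69), P2:I, P3:I | bus: BusRdX
[2] P0: load  L5 | P0:E(20), P1:I, P2:I, P3:I | bus: BusRd
[3] P0: store L4 := 71 | P0:M(71), P1:I, P2:I, P3:I | bus: BusRdX,Flush
[4] P2: store L4 := 42 | P0:I, P1:I, P2:M(42), P3:I | bus: BusRdX,Flush
[5] P0: load  L4 | P0:S(42), P1:I, P2:O(42), P3:I | bus: BusRd
[6] P1: load  L4 | P0:S(42), P1:S(42), P2:O(42), P3:I | bus: BusRd
[7] P0: load  L4 | P0:S(42), P1:S(42), P2:O(42), P3:I | bus: none
[8] P1: load  L4 | P0:S(42), P1:S(42), P2:O(42), P3:I | bus: none
[9] P1: store L4 := 53 | P0:I, P1:M(53), P2:I, P3:I | bus: BusUpgr,Flush
[10] P1: load  L4 | P0:I, P1:M(53), P2:I, P3:I | bus: none
[11] P3: load  L0 | P0:I, P1:I, P2:I, P3:E(30) | bus: BusRd
[12] P1: load  L4 | P0:I, P1:M(53), P2:I, P3:I | bus: none
[13] P3: load  L4 | P0:I, P1:O(53), P2:I, P3:S(53) | bus: BusRd
[14] P0: store L2 := 31 | P0:M(31), P1:I, P2:I, P3:I | bus: BusRdX
[15] P2: store L4 := 30 | P0:I, P1:I, P2:M(30), P3:I | bus: BusRdX,Flush
[16] P0: load  L4 | P0:S(30), P1:I, P2:O(30), P3:I | bus: BusRd
[17] P2: store L4 := 12 | P0:I, P1:I, P2:M(12), P3:I | bus: BusUpgr
[18] P1: load  L4 | P0:I, P1:S(12), P2:O(12), P3:I | bus: BusRd
[19] P1: store L4 := 7 | P0:I, P1:M(7), P2:I, P3:I | bus: BusUpgr,Flush
[20] P2: load  L4 | P0:I, P1:O(7), P2:S(7), P3:I | bus: BusRd
[21] P0: store L4 := 12 | P0:M(12), P1:I, P2:I, P3:I | bus: BusRdX,Flush
[22] P3: load  L5 | P0:S(20), P1:I, P2:I, P3:S(20) | bus: BusRd
[23] P2: store L2 := 31 | P0:I, P1:I, P2:M(31), P3:I | bus: BusRdX,Flush
[24] P2: store L4 := 16 | P0:I, P1:I, P2:M(16), P3:I | bus: BusRdX,Flush
[25] P0: store L3 := 16 | P0:M(16), P1:I, P2:I, P3:I | bus: BusRdX
[26] P0: load  L4 | P0:S(16), P1:I, P2:O(16), P3:I | bus: BusRd
[27] P2: store L4 := 60 | P0:I, P1:I, P2:M(60), P3:I | bus: BusUpgr
[28] P1: store L0 := 76 | P0:I, P1:M(76), P2:I, P3:I | bus: BusRdX
[29] P1: store L3 := 56 | P0:I, P1:M(56), P2:I, P3:I | bus: BusRdX,Flush
[30] P0: store L4 := 30 | P0:M(30), P1:I, P2:I, P3:I | bus: BusRdX,Flush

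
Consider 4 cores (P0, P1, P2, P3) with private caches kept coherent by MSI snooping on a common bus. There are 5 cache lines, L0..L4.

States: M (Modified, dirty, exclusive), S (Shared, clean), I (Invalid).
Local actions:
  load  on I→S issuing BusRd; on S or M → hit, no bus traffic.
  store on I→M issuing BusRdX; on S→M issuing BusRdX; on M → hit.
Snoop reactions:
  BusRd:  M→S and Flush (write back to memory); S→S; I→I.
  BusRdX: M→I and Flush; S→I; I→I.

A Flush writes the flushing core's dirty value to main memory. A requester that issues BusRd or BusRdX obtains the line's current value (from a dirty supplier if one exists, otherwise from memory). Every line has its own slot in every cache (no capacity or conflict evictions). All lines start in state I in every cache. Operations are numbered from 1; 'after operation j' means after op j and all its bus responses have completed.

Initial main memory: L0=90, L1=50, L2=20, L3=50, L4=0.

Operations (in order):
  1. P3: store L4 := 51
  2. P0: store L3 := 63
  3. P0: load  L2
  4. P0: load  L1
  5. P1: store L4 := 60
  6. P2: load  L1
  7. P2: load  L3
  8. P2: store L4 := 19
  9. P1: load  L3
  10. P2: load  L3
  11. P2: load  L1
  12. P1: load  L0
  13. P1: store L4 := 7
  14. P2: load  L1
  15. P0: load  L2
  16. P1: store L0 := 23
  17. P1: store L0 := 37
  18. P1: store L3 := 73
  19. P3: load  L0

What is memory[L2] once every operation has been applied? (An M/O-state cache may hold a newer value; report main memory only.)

[1] P3: store L4 := 51 | P0:I, P1:I, P2:I, P3:M(51) | bus: BusRdX
[2] P0: store L3 := 63 | P0:M(63), P1:I, P2:I, P3:I | bus: BusRdX
[3] P0: load  L2 | P0:S(20), P1:I, P2:I, P3:I | bus: BusRd
[4] P0: load  L1 | P0:S(50), P1:I, P2:I, P3:I | bus: BusRd
[5] P1: store L4 := 60 | P0:I, P1:M(60), P2:I, P3:I | bus: BusRdX,Flush
[6] P2: load  L1 | P0:S(50), P1:I, P2:S(50), P3:I | bus: BusRd
[7] P2: load  L3 | P0:S(63), P1:I, P2:S(63), P3:I | bus: BusRd,Flush
[8] P2: store L4 := 19 | P0:I, P1:I, P2:M(19), P3:I | bus: BusRdX,Flush
[9] P1: load  L3 | P0:S(63), P1:S(63), P2:S(63), P3:I | bus: BusRd
[10] P2: load  L3 | P0:S(63), P1:S(63), P2:S(63), P3:I | bus: none
[11] P2: load  L1 | P0:S(50), P1:I, P2:S(50), P3:I | bus: none
[12] P1: load  L0 | P0:I, P1:S(90), P2:I, P3:I | bus: BusRd
[13] P1: store L4 := 7 | P0:I, P1:M(7), P2:I, P3:I | bus: BusRdX,Flush
[14] P2: load  L1 | P0:S(50), P1:I, P2:S(50), P3:I | bus: none
[15] P0: load  L2 | P0:S(20), P1:I, P2:I, P3:I | bus: none
[16] P1: store L0 := 23 | P0:I, P1:M(23), P2:I, P3:I | bus: BusRdX
[17] P1: store L0 := 37 | P0:I, P1:M(37), P2:I, P3:I | bus: none
[18] P1: store L3 := 73 | P0:I, P1:M(73), P2:I, P3:I | bus: BusRdX
[19] P3: load  L0 | P0:I, P1:S(37), P2:I, P3:S(37) | bus: BusRd,Flush

memory[L2] = 20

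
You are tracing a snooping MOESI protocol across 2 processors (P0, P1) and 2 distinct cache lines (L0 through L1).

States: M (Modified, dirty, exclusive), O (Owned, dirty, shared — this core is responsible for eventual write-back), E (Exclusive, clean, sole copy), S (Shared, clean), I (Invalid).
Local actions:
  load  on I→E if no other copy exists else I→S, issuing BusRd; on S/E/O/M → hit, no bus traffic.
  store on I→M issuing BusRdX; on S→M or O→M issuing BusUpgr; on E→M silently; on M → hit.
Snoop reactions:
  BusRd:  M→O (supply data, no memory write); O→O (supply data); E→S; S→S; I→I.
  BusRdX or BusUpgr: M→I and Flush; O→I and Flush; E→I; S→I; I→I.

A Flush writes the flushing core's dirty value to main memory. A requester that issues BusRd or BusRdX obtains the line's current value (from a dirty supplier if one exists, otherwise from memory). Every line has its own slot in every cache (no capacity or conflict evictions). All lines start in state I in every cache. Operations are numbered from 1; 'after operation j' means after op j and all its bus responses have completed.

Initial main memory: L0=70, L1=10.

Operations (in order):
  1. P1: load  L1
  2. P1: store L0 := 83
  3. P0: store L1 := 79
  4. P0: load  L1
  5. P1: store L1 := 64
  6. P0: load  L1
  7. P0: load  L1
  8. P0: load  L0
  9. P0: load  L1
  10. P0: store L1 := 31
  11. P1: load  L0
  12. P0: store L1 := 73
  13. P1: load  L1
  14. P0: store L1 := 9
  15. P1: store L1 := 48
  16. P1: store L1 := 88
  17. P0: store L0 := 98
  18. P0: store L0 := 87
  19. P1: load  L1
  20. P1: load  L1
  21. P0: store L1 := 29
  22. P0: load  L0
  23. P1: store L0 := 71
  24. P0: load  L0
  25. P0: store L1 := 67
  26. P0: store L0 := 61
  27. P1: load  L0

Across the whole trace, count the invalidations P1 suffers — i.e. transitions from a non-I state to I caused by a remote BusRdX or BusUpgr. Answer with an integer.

step 1: P1: load  L1  ⟶  IE  (L1)  txn=BusRd  M[L1]=10
step 2: P1: store L0 := 83  ⟶  IM  (L0)  txn=BusRdX  M[L0]=70
step 3: P0: store L1 := 79  ⟶  MI  (L1)  txn=BusRdX  M[L1]=10
step 4: P0: load  L1  ⟶  MI  (L1)  txn=∅  M[L1]=10
step 5: P1: store L1 := 64  ⟶  IM  (L1)  txn=BusRdX+Flush  M[L1]=79
step 6: P0: load  L1  ⟶  SO  (L1)  txn=BusRd  M[L1]=79
step 7: P0: load  L1  ⟶  SO  (L1)  txn=∅  M[L1]=79
step 8: P0: load  L0  ⟶  SO  (L0)  txn=BusRd  M[L0]=70
step 9: P0: load  L1  ⟶  SO  (L1)  txn=∅  M[L1]=79
step 10: P0: store L1 := 31  ⟶  MI  (L1)  txn=BusUpgr+Flush  M[L1]=64
step 11: P1: load  L0  ⟶  SO  (L0)  txn=∅  M[L0]=70
step 12: P0: store L1 := 73  ⟶  MI  (L1)  txn=∅  M[L1]=64
step 13: P1: load  L1  ⟶  OS  (L1)  txn=BusRd  M[L1]=64
step 14: P0: store L1 := 9  ⟶  MI  (L1)  txn=BusUpgr  M[L1]=64
step 15: P1: store L1 := 48  ⟶  IM  (L1)  txn=BusRdX+Flush  M[L1]=9
step 16: P1: store L1 := 88  ⟶  IM  (L1)  txn=∅  M[L1]=9
step 17: P0: store L0 := 98  ⟶  MI  (L0)  txn=BusUpgr+Flush  M[L0]=83
step 18: P0: store L0 := 87  ⟶  MI  (L0)  txn=∅  M[L0]=83
step 19: P1: load  L1  ⟶  IM  (L1)  txn=∅  M[L1]=9
step 20: P1: load  L1  ⟶  IM  (L1)  txn=∅  M[L1]=9
step 21: P0: store L1 := 29  ⟶  MI  (L1)  txn=BusRdX+Flush  M[L1]=88
step 22: P0: load  L0  ⟶  MI  (L0)  txn=∅  M[L0]=83
step 23: P1: store L0 := 71  ⟶  IM  (L0)  txn=BusRdX+Flush  M[L0]=87
step 24: P0: load  L0  ⟶  SO  (L0)  txn=BusRd  M[L0]=87
step 25: P0: store L1 := 67  ⟶  MI  (L1)  txn=∅  M[L1]=88
step 26: P0: store L0 := 61  ⟶  MI  (L0)  txn=BusUpgr+Flush  M[L0]=71
step 27: P1: load  L0  ⟶  OS  (L0)  txn=BusRd  M[L0]=71

invalidations = 6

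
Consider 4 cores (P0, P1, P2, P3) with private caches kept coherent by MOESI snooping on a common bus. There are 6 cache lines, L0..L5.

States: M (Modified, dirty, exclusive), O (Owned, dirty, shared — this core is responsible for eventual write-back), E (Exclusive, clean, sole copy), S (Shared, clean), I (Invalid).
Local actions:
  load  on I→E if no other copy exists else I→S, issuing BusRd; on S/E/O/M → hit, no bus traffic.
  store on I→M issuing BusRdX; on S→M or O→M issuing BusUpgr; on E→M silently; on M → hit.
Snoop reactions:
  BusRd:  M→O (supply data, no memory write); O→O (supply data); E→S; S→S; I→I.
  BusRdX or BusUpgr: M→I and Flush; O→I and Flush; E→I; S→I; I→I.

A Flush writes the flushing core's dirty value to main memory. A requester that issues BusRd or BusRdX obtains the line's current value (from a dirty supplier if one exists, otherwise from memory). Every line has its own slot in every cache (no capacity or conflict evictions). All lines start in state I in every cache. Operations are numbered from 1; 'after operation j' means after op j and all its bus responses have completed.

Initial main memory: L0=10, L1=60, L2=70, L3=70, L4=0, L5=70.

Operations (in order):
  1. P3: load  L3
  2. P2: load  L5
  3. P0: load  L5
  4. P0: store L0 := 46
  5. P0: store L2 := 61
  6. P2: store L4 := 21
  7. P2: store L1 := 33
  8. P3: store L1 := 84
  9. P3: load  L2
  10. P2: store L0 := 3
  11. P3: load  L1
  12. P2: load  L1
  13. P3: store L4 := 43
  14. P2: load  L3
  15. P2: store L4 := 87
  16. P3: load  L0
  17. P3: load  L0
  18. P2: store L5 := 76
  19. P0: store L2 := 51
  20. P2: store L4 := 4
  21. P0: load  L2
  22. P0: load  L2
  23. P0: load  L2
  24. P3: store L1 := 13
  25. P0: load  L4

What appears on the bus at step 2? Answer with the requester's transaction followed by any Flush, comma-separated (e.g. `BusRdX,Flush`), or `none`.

[1] P3: load  L3 | P0:I, P1:I, P2:I, P3:E(70) | bus: BusRd
[2] P2: load  L5 | P0:I, P1:I, P2:E(70), P3:I | bus: BusRd
[3] P0: load  L5 | P0:S(70), P1:I, P2:S(70), P3:I | bus: BusRd
[4] P0: store L0 := 46 | P0:M(46), P1:I, P2:I, P3:I | bus: BusRdX
[5] P0: store L2 := 61 | P0:M(61), P1:I, P2:I, P3:I | bus: BusRdX
[6] P2: store L4 := 21 | P0:I, P1:I, P2:M(21), P3:I | bus: BusRdX
[7] P2: store L1 := 33 | P0:I, P1:I, P2:M(33), P3:I | bus: BusRdX
[8] P3: store L1 := 84 | P0:I, P1:I, P2:I, P3:M(84) | bus: BusRdX,Flush
[9] P3: load  L2 | P0:O(61), P1:I, P2:I, P3:S(61) | bus: BusRd
[10] P2: store L0 := 3 | P0:I, P1:I, P2:M(3), P3:I | bus: BusRdX,Flush
[11] P3: load  L1 | P0:I, P1:I, P2:I, P3:M(84) | bus: none
[12] P2: load  L1 | P0:I, P1:I, P2:S(84), P3:O(84) | bus: BusRd
[13] P3: store L4 := 43 | P0:I, P1:I, P2:I, P3:M(43) | bus: BusRdX,Flush
[14] P2: load  L3 | P0:I, P1:I, P2:S(70), P3:S(70) | bus: BusRd
[15] P2: store L4 := 87 | P0:I, P1:I, P2:M(87), P3:I | bus: BusRdX,Flush
[16] P3: load  L0 | P0:I, P1:I, P2:O(3), P3:S(3) | bus: BusRd
[17] P3: load  L0 | P0:I, P1:I, P2:O(3), P3:S(3) | bus: none
[18] P2: store L5 := 76 | P0:I, P1:I, P2:M(76), P3:I | bus: BusUpgr
[19] P0: store L2 := 51 | P0:M(51), P1:I, P2:I, P3:I | bus: BusUpgr
[20] P2: store L4 := 4 | P0:I, P1:I, P2:M(4), P3:I | bus: none
[21] P0: load  L2 | P0:M(51), P1:I, P2:I, P3:I | bus: none
[22] P0: load  L2 | P0:M(51), P1:I, P2:I, P3:I | bus: none
[23] P0: load  L2 | P0:M(51), P1:I, P2:I, P3:I | bus: none
[24] P3: store L1 := 13 | P0:I, P1:I, P2:I, P3:M(13) | bus: BusUpgr
[25] P0: load  L4 | P0:S(4), P1:I, P2:O(4), P3:I | bus: BusRd

bus = BusRd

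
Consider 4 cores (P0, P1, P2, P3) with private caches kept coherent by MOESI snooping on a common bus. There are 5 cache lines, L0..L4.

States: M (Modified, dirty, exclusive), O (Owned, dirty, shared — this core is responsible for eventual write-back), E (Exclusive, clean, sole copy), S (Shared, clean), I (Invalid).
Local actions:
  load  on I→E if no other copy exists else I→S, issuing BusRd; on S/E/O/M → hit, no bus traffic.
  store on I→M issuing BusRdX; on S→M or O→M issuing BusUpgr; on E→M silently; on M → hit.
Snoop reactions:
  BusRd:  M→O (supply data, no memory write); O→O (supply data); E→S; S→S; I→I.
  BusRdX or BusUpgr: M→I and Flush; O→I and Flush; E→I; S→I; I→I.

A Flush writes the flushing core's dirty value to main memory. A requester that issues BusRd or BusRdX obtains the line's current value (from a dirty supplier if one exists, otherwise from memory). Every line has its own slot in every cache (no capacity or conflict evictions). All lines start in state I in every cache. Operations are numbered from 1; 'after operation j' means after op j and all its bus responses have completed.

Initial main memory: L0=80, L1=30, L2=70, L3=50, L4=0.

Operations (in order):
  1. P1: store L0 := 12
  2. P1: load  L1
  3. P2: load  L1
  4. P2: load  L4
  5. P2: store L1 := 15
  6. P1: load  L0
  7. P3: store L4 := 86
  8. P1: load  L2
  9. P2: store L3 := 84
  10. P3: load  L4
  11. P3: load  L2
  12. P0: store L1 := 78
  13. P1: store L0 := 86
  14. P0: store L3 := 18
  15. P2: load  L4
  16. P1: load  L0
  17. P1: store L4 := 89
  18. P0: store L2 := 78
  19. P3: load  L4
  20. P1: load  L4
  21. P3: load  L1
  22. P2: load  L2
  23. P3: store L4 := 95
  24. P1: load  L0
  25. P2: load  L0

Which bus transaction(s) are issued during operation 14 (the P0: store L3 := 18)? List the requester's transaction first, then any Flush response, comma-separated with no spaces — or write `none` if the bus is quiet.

  op1 P1: store L0 := 12 → I/M/I/I on L0; bus BusRdX; mem=80
  op2 P1: load  L1 → I/E/I/I on L1; bus BusRd; mem=30
  op3 P2: load  L1 → I/S/S/I on L1; bus BusRd; mem=30
  op4 P2: load  L4 → I/I/E/I on L4; bus BusRd; mem=0
  op5 P2: store L1 := 15 → I/I/M/I on L1; bus BusUpgr; mem=30
  op6 P1: load  L0 → I/M/I/I on L0; bus (none); mem=80
  op7 P3: store L4 := 86 → I/I/I/M on L4; bus BusRdX; mem=0
  op8 P1: load  L2 → I/E/I/I on L2; bus BusRd; mem=70
  op9 P2: store L3 := 84 → I/I/M/I on L3; bus BusRdX; mem=50
  op10 P3: load  L4 → I/I/I/M on L4; bus (none); mem=0
  op11 P3: load  L2 → I/S/I/S on L2; bus BusRd; mem=70
  op12 P0: store L1 := 78 → M/I/I/I on L1; bus BusRdX Flush; mem=15
  op13 P1: store L0 := 86 → I/M/I/I on L0; bus (none); mem=80
  op14 P0: store L3 := 18 → M/I/I/I on L3; bus BusRdX Flush; mem=84
  op15 P2: load  L4 → I/I/S/O on L4; bus BusRd; mem=0
  op16 P1: load  L0 → I/M/I/I on L0; bus (none); mem=80
  op17 P1: store L4 := 89 → I/M/I/I on L4; bus BusRdX Flush; mem=86
  op18 P0: store L2 := 78 → M/I/I/I on L2; bus BusRdX; mem=70
  op19 P3: load  L4 → I/O/I/S on L4; bus BusRd; mem=86
  op20 P1: load  L4 → I/O/I/S on L4; bus (none); mem=86
  op21 P3: load  L1 → O/I/I/S on L1; bus BusRd; mem=15
  op22 P2: load  L2 → O/I/S/I on L2; bus BusRd; mem=70
  op23 P3: store L4 := 95 → I/I/I/M on L4; bus BusUpgr Flush; mem=89
  op24 P1: load  L0 → I/M/I/I on L0; bus (none); mem=80
  op25 P2: load  L0 → I/O/S/I on L0; bus BusRd; mem=80

bus = BusRdX,Flush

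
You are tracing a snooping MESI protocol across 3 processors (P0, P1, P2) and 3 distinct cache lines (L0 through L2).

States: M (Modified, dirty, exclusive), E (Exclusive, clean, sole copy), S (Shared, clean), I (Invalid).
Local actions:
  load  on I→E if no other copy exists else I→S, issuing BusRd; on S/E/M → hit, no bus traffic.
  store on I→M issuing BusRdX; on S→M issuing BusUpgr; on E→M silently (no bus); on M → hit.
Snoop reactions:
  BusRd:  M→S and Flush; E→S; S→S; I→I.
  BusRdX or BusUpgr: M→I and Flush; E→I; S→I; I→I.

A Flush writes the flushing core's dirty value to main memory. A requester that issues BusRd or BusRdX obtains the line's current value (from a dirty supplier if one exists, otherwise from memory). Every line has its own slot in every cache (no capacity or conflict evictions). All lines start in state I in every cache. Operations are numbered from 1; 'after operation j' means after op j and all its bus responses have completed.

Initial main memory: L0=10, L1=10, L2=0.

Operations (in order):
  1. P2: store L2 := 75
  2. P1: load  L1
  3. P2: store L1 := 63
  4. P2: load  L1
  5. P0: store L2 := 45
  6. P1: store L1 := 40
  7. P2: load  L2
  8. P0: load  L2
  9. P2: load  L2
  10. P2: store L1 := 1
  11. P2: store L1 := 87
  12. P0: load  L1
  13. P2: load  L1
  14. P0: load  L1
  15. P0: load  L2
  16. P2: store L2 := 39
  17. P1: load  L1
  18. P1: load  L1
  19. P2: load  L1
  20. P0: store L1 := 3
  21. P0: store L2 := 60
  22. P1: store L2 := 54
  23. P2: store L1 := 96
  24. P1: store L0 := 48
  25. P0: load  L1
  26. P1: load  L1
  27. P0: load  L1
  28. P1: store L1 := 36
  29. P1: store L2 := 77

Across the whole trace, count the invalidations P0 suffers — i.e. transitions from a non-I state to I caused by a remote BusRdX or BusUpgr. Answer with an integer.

invalidations = 4

[1] P2: store L2 := 75 | P0:I, P1:I, P2:M(75) | bus: BusRdX
[2] P1: load  L1 | P0:I, P1:E(10), P2:I | bus: BusRd
[3] P2: store L1 := 63 | P0:I, P1:I, P2:M(63) | bus: BusRdX
[4] P2: load  L1 | P0:I, P1:I, P2:M(63) | bus: none
[5] P0: store L2 := 45 | P0:M(45), P1:I, P2:I | bus: BusRdX,Flush
[6] P1: store L1 := 40 | P0:I, P1:M(40), P2:I | bus: BusRdX,Flush
[7] P2: load  L2 | P0:S(45), P1:I, P2:S(45) | bus: BusRd,Flush
[8] P0: load  L2 | P0:S(45), P1:I, P2:S(45) | bus: none
[9] P2: load  L2 | P0:S(45), P1:I, P2:S(45) | bus: none
[10] P2: store L1 := 1 | P0:I, P1:I, P2:M(1) | bus: BusRdX,Flush
[11] P2: store L1 := 87 | P0:I, P1:I, P2:M(87) | bus: none
[12] P0: load  L1 | P0:S(87), P1:I, P2:S(87) | bus: BusRd,Flush
[13] P2: load  L1 | P0:S(87), P1:I, P2:S(87) | bus: none
[14] P0: load  L1 | P0:S(87), P1:I, P2:S(87) | bus: none
[15] P0: load  L2 | P0:S(45), P1:I, P2:S(45) | bus: none
[16] P2: store L2 := 39 | P0:I, P1:I, P2:M(39) | bus: BusUpgr
[17] P1: load  L1 | P0:S(87), P1:S(87), P2:S(87) | bus: BusRd
[18] P1: load  L1 | P0:S(87), P1:S(87), P2:S(87) | bus: none
[19] P2: load  L1 | P0:S(87), P1:S(87), P2:S(87) | bus: none
[20] P0: store L1 := 3 | P0:M(3), P1:I, P2:I | bus: BusUpgr
[21] P0: store L2 := 60 | P0:M(60), P1:I, P2:I | bus: BusRdX,Flush
[22] P1: store L2 := 54 | P0:I, P1:M(54), P2:I | bus: BusRdX,Flush
[23] P2: store L1 := 96 | P0:I, P1:I, P2:M(96) | bus: BusRdX,Flush
[24] P1: store L0 := 48 | P0:I, P1:M(48), P2:I | bus: BusRdX
[25] P0: load  L1 | P0:S(96), P1:I, P2:S(96) | bus: BusRd,Flush
[26] P1: load  L1 | P0:S(96), P1:S(96), P2:S(96) | bus: BusRd
[27] P0: load  L1 | P0:S(96), P1:S(96), P2:S(96) | bus: none
[28] P1: store L1 := 36 | P0:I, P1:M(36), P2:I | bus: BusUpgr
[29] P1: store L2 := 77 | P0:I, P1:M(77), P2:I | bus: none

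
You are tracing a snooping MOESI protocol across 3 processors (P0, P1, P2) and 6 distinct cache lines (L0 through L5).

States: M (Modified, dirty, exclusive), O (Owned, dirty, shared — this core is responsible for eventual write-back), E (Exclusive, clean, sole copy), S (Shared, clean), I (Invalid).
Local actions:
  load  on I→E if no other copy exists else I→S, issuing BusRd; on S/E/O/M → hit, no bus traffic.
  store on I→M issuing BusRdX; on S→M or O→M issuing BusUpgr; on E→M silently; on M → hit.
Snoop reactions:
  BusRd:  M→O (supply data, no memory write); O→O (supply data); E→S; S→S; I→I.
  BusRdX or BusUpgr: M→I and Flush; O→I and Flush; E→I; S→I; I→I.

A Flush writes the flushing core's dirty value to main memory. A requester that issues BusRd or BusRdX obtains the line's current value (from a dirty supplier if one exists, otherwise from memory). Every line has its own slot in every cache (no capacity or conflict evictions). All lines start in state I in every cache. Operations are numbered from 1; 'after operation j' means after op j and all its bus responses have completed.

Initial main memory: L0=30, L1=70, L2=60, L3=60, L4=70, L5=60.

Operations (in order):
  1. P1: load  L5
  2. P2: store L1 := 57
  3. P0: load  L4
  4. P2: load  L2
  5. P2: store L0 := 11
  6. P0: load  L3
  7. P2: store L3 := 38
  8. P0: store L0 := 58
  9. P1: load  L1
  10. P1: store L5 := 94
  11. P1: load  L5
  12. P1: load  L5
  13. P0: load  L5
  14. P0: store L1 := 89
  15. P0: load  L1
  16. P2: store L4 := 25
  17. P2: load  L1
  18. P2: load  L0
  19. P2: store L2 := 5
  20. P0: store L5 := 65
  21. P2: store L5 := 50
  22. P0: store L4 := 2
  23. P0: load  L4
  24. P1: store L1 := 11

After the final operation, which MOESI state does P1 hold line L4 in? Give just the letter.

state = I

1. P1: load  L5  bus=[BusRd]  L5: P0=I P1=E P2=I  mem[L5]=60
2. P2: store L1 := 57  bus=[BusRdX]  L1: P0=I P1=I P2=M  mem[L1]=70
3. P0: load  L4  bus=[BusRd]  L4: P0=E P1=I P2=I  mem[L4]=70
4. P2: load  L2  bus=[BusRd]  L2: P0=I P1=I P2=E  mem[L2]=60
5. P2: store L0 := 11  bus=[BusRdX]  L0: P0=I P1=I P2=M  mem[L0]=30
6. P0: load  L3  bus=[BusRd]  L3: P0=E P1=I P2=I  mem[L3]=60
7. P2: store L3 := 38  bus=[BusRdX]  L3: P0=I P1=I P2=M  mem[L3]=60
8. P0: store L0 := 58  bus=[BusRdX,Flush]  L0: P0=M P1=I P2=I  mem[L0]=11
9. P1: load  L1  bus=[BusRd]  L1: P0=I P1=S P2=O  mem[L1]=70
10. P1: store L5 := 94  bus=[-]  L5: P0=I P1=M P2=I  mem[L5]=60
11. P1: load  L5  bus=[-]  L5: P0=I P1=M P2=I  mem[L5]=60
12. P1: load  L5  bus=[-]  L5: P0=I P1=M P2=I  mem[L5]=60
13. P0: load  L5  bus=[BusRd]  L5: P0=S P1=O P2=I  mem[L5]=60
14. P0: store L1 := 89  bus=[BusRdX,Flush]  L1: P0=M P1=I P2=I  mem[L1]=57
15. P0: load  L1  bus=[-]  L1: P0=M P1=I P2=I  mem[L1]=57
16. P2: store L4 := 25  bus=[BusRdX]  L4: P0=I P1=I P2=M  mem[L4]=70
17. P2: load  L1  bus=[BusRd]  L1: P0=O P1=I P2=S  mem[L1]=57
18. P2: load  L0  bus=[BusRd]  L0: P0=O P1=I P2=S  mem[L0]=11
19. P2: store L2 := 5  bus=[-]  L2: P0=I P1=I P2=M  mem[L2]=60
20. P0: store L5 := 65  bus=[BusUpgr,Flush]  L5: P0=M P1=I P2=I  mem[L5]=94
21. P2: store L5 := 50  bus=[BusRdX,Flush]  L5: P0=I P1=I P2=M  mem[L5]=65
22. P0: store L4 := 2  bus=[BusRdX,Flush]  L4: P0=M P1=I P2=I  mem[L4]=25
23. P0: load  L4  bus=[-]  L4: P0=M P1=I P2=I  mem[L4]=25
24. P1: store L1 := 11  bus=[BusRdX,Flush]  L1: P0=I P1=M P2=I  mem[L1]=89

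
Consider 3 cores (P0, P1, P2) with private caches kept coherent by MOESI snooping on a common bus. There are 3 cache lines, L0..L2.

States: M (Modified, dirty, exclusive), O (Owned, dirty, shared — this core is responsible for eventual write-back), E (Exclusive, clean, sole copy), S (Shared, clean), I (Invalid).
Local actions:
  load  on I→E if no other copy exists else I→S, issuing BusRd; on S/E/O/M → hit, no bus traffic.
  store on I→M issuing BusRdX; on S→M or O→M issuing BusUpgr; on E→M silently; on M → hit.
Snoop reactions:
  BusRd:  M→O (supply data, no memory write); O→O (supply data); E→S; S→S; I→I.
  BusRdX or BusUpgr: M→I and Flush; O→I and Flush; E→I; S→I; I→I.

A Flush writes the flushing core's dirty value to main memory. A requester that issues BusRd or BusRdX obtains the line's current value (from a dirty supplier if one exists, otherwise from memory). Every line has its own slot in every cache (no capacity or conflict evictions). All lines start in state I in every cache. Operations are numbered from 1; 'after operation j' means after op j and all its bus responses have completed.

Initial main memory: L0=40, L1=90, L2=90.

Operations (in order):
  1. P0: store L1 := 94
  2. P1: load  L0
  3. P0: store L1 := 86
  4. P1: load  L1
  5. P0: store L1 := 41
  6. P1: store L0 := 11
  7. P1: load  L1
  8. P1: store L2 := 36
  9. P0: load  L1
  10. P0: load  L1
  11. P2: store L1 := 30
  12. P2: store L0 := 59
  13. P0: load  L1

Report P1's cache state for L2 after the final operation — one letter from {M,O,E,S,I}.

step 1: P0: store L1 := 94  ⟶  MII  (L1)  txn=BusRdX  M[L1]=90
step 2: P1: load  L0  ⟶  IEI  (L0)  txn=BusRd  M[L0]=40
step 3: P0: store L1 := 86  ⟶  MII  (L1)  txn=∅  M[L1]=90
step 4: P1: load  L1  ⟶  OSI  (L1)  txn=BusRd  M[L1]=90
step 5: P0: store L1 := 41  ⟶  MII  (L1)  txn=BusUpgr  M[L1]=90
step 6: P1: store L0 := 11  ⟶  IMI  (L0)  txn=∅  M[L0]=40
step 7: P1: load  L1  ⟶  OSI  (L1)  txn=BusRd  M[L1]=90
step 8: P1: store L2 := 36  ⟶  IMI  (L2)  txn=BusRdX  M[L2]=90
step 9: P0: load  L1  ⟶  OSI  (L1)  txn=∅  M[L1]=90
step 10: P0: load  L1  ⟶  OSI  (L1)  txn=∅  M[L1]=90
step 11: P2: store L1 := 30  ⟶  IIM  (L1)  txn=BusRdX+Flush  M[L1]=41
step 12: P2: store L0 := 59  ⟶  IIM  (L0)  txn=BusRdX+Flush  M[L0]=11
step 13: P0: load  L1  ⟶  SIO  (L1)  txn=BusRd  M[L1]=41

state = M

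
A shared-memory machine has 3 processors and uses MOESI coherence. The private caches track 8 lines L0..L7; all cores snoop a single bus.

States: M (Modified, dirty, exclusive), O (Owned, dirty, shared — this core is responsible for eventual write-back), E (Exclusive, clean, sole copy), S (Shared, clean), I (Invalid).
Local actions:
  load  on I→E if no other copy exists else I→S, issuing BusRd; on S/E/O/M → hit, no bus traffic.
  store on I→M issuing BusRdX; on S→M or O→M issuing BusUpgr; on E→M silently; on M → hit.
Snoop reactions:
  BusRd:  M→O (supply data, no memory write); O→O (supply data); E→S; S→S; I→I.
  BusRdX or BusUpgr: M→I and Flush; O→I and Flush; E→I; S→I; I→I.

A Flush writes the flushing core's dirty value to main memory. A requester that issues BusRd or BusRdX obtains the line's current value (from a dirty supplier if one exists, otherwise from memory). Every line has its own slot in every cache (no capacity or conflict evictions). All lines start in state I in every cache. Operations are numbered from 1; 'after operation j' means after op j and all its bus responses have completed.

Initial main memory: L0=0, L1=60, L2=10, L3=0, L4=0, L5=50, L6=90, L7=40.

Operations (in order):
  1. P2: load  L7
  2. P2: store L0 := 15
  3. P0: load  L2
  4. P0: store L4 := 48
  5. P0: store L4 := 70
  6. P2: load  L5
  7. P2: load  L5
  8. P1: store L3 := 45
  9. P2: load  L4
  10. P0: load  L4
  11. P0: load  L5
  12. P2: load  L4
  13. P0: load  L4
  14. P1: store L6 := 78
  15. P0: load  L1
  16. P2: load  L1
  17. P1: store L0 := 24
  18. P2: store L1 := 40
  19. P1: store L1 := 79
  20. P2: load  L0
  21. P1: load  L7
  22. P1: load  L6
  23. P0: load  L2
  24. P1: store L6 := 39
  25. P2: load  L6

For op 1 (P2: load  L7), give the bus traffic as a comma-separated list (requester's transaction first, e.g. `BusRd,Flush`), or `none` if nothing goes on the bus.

  op1 P2: load  L7 → I/I/E on L7; bus BusRd; mem=40
  op2 P2: store L0 := 15 → I/I/M on L0; bus BusRdX; mem=0
  op3 P0: load  L2 → E/I/I on L2; bus BusRd; mem=10
  op4 P0: store L4 := 48 → M/I/I on L4; bus BusRdX; mem=0
  op5 P0: store L4 := 70 → M/I/I on L4; bus (none); mem=0
  op6 P2: load  L5 → I/I/E on L5; bus BusRd; mem=50
  op7 P2: load  L5 → I/I/E on L5; bus (none); mem=50
  op8 P1: store L3 := 45 → I/M/I on L3; bus BusRdX; mem=0
  op9 P2: load  L4 → O/I/S on L4; bus BusRd; mem=0
  op10 P0: load  L4 → O/I/S on L4; bus (none); mem=0
  op11 P0: load  L5 → S/I/S on L5; bus BusRd; mem=50
  op12 P2: load  L4 → O/I/S on L4; bus (none); mem=0
  op13 P0: load  L4 → O/I/S on L4; bus (none); mem=0
  op14 P1: store L6 := 78 → I/M/I on L6; bus BusRdX; mem=90
  op15 P0: load  L1 → E/I/I on L1; bus BusRd; mem=60
  op16 P2: load  L1 → S/I/S on L1; bus BusRd; mem=60
  op17 P1: store L0 := 24 → I/M/I on L0; bus BusRdX Flush; mem=15
  op18 P2: store L1 := 40 → I/I/M on L1; bus BusUpgr; mem=60
  op19 P1: store L1 := 79 → I/M/I on L1; bus BusRdX Flush; mem=40
  op20 P2: load  L0 → I/O/S on L0; bus BusRd; mem=15
  op21 P1: load  L7 → I/S/S on L7; bus BusRd; mem=40
  op22 P1: load  L6 → I/M/I on L6; bus (none); mem=90
  op23 P0: load  L2 → E/I/I on L2; bus (none); mem=10
  op24 P1: store L6 := 39 → I/M/I on L6; bus (none); mem=90
  op25 P2: load  L6 → I/O/S on L6; bus BusRd; mem=90

bus = BusRd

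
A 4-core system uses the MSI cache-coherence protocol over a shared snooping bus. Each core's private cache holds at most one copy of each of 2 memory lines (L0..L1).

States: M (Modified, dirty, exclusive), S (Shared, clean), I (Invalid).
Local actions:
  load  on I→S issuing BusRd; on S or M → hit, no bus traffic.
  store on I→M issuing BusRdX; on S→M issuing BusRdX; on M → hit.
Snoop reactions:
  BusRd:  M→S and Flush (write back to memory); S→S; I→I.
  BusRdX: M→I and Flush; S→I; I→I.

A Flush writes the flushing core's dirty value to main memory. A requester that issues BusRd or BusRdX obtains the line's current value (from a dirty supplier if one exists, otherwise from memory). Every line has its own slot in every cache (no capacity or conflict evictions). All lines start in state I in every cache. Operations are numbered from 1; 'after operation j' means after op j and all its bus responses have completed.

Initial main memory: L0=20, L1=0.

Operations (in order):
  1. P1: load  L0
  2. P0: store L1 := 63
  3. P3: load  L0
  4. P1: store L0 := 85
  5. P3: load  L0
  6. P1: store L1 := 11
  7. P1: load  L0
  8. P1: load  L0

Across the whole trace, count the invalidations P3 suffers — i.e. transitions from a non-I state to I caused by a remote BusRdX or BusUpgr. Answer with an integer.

[1] P1: load  L0 | P0:I, P1:S(20), P2:I, P3:I | bus: BusRd
[2] P0: store L1 := 63 | P0:M(63), P1:I, P2:I, P3:I | bus: BusRdX
[3] P3: load  L0 | P0:I, P1:S(20), P2:I, P3:S(20) | bus: BusRd
[4] P1: store L0 := 85 | P0:I, P1:M(85), P2:I, P3:I | bus: BusRdX
[5] P3: load  L0 | P0:I, P1:S(85), P2:I, P3:S(85) | bus: BusRd,Flush
[6] P1: store L1 := 11 | P0:I, P1:M(11), P2:I, P3:I | bus: BusRdX,Flush
[7] P1: load  L0 | P0:I, P1:S(85), P2:I, P3:S(85) | bus: none
[8] P1: load  L0 | P0:I, P1:S(85), P2:I, P3:S(85) | bus: none

invalidations = 1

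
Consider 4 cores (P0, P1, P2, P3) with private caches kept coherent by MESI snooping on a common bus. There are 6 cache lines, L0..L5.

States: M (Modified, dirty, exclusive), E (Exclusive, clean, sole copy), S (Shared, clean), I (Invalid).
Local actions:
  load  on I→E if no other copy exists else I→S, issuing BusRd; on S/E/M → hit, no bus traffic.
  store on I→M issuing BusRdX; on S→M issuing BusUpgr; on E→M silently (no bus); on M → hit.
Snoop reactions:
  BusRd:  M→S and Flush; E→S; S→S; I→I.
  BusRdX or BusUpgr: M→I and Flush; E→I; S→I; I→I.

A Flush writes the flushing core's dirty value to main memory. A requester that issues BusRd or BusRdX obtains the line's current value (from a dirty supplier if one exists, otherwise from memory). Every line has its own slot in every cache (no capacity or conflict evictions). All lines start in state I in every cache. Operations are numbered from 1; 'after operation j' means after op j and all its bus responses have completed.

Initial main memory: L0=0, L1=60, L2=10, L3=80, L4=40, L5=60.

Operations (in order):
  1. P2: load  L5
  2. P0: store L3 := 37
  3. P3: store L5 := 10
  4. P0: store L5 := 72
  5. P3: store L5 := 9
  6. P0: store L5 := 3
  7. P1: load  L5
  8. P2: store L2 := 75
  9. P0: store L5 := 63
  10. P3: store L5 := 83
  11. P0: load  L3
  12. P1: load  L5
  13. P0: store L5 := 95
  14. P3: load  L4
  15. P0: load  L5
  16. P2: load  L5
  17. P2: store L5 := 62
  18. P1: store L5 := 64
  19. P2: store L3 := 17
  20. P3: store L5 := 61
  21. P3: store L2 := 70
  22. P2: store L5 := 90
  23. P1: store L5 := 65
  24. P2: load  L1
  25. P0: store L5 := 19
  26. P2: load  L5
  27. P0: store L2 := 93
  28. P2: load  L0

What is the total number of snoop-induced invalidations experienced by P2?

step 1: P2: load  L5  ⟶  IIEI  (L5)  txn=BusRd  M[L5]=60
step 2: P0: store L3 := 37  ⟶  MIII  (L3)  txn=BusRdX  M[L3]=80
step 3: P3: store L5 := 10  ⟶  IIIM  (L5)  txn=BusRdX  M[L5]=60
step 4: P0: store L5 := 72  ⟶  MIII  (L5)  txn=BusRdX+Flush  M[L5]=10
step 5: P3: store L5 := 9  ⟶  IIIM  (L5)  txn=BusRdX+Flush  M[L5]=72
step 6: P0: store L5 := 3  ⟶  MIII  (L5)  txn=BusRdX+Flush  M[L5]=9
step 7: P1: load  L5  ⟶  SSII  (L5)  txn=BusRd+Flush  M[L5]=3
step 8: P2: store L2 := 75  ⟶  IIMI  (L2)  txn=BusRdX  M[L2]=10
step 9: P0: store L5 := 63  ⟶  MIII  (L5)  txn=BusUpgr  M[L5]=3
step 10: P3: store L5 := 83  ⟶  IIIM  (L5)  txn=BusRdX+Flush  M[L5]=63
step 11: P0: load  L3  ⟶  MIII  (L3)  txn=∅  M[L3]=80
step 12: P1: load  L5  ⟶  ISIS  (L5)  txn=BusRd+Flush  M[L5]=83
step 13: P0: store L5 := 95  ⟶  MIII  (L5)  txn=BusRdX  M[L5]=83
step 14: P3: load  L4  ⟶  IIIE  (L4)  txn=BusRd  M[L4]=40
step 15: P0: load  L5  ⟶  MIII  (L5)  txn=∅  M[L5]=83
step 16: P2: load  L5  ⟶  SISI  (L5)  txn=BusRd+Flush  M[L5]=95
step 17: P2: store L5 := 62  ⟶  IIMI  (L5)  txn=BusUpgr  M[L5]=95
step 18: P1: store L5 := 64  ⟶  IMII  (L5)  txn=BusRdX+Flush  M[L5]=62
step 19: P2: store L3 := 17  ⟶  IIMI  (L3)  txn=BusRdX+Flush  M[L3]=37
step 20: P3: store L5 := 61  ⟶  IIIM  (L5)  txn=BusRdX+Flush  M[L5]=64
step 21: P3: store L2 := 70  ⟶  IIIM  (L2)  txn=BusRdX+Flush  M[L2]=75
step 22: P2: store L5 := 90  ⟶  IIMI  (L5)  txn=BusRdX+Flush  M[L5]=61
step 23: P1: store L5 := 65  ⟶  IMII  (L5)  txn=BusRdX+Flush  M[L5]=90
step 24: P2: load  L1  ⟶  IIEI  (L1)  txn=BusRd  M[L1]=60
step 25: P0: store L5 := 19  ⟶  MIII  (L5)  txn=BusRdX+Flush  M[L5]=65
step 26: P2: load  L5  ⟶  SISI  (L5)  txn=BusRd+Flush  M[L5]=19
step 27: P0: store L2 := 93  ⟶  MIII  (L2)  txn=BusRdX+Flush  M[L2]=70
step 28: P2: load  L0  ⟶  IIEI  (L0)  txn=BusRd  M[L0]=0

invalidations = 4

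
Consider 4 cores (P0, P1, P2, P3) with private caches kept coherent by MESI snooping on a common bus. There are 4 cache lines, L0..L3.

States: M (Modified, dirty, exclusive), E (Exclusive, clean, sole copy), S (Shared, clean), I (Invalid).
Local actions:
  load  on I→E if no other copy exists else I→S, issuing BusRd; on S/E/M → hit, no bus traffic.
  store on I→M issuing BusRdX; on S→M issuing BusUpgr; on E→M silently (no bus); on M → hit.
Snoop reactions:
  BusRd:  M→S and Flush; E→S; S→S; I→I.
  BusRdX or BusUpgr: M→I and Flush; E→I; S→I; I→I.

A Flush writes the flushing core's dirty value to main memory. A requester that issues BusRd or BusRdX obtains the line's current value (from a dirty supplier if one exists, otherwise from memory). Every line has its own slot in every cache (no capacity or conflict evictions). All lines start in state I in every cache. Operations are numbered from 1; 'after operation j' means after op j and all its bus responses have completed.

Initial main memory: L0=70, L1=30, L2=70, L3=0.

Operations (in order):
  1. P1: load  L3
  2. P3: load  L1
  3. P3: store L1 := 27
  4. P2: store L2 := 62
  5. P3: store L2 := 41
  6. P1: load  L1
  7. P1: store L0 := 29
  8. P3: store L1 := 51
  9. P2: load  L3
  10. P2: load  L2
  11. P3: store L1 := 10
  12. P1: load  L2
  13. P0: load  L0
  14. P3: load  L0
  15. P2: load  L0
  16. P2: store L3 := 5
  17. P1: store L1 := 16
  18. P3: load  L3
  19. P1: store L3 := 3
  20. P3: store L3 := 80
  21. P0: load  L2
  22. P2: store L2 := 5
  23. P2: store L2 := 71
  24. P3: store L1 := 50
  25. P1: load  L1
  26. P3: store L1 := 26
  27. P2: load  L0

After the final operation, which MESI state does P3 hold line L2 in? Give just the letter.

state = I

1. P1: load  L3  bus=[BusRd]  L3: P0=I P1=E P2=I P3=I  mem[L3]=0
2. P3: load  L1  bus=[BusRd]  L1: P0=I P1=I P2=I P3=E  mem[L1]=30
3. P3: store L1 := 27  bus=[-]  L1: P0=I P1=I P2=I P3=M  mem[L1]=30
4. P2: store L2 := 62  bus=[BusRdX]  L2: P0=I P1=I P2=M P3=I  mem[L2]=70
5. P3: store L2 := 41  bus=[BusRdX,Flush]  L2: P0=I P1=I P2=I P3=M  mem[L2]=62
6. P1: load  L1  bus=[BusRd,Flush]  L1: P0=I P1=S P2=I P3=S  mem[L1]=27
7. P1: store L0 := 29  bus=[BusRdX]  L0: P0=I P1=M P2=I P3=I  mem[L0]=70
8. P3: store L1 := 51  bus=[BusUpgr]  L1: P0=I P1=I P2=I P3=M  mem[L1]=27
9. P2: load  L3  bus=[BusRd]  L3: P0=I P1=S P2=S P3=I  mem[L3]=0
10. P2: load  L2  bus=[BusRd,Flush]  L2: P0=I P1=I P2=S P3=S  mem[L2]=41
11. P3: store L1 := 10  bus=[-]  L1: P0=I P1=I P2=I P3=M  mem[L1]=27
12. P1: load  L2  bus=[BusRd]  L2: P0=I P1=S P2=S P3=S  mem[L2]=41
13. P0: load  L0  bus=[BusRd,Flush]  L0: P0=S P1=S P2=I P3=I  mem[L0]=29
14. P3: load  L0  bus=[BusRd]  L0: P0=S P1=S P2=I P3=S  mem[L0]=29
15. P2: load  L0  bus=[BusRd]  L0: P0=S P1=S P2=S P3=S  mem[L0]=29
16. P2: store L3 := 5  bus=[BusUpgr]  L3: P0=I P1=I P2=M P3=I  mem[L3]=0
17. P1: store L1 := 16  bus=[BusRdX,Flush]  L1: P0=I P1=M P2=I P3=I  mem[L1]=10
18. P3: load  L3  bus=[BusRd,Flush]  L3: P0=I P1=I P2=S P3=S  mem[L3]=5
19. P1: store L3 := 3  bus=[BusRdX]  L3: P0=I P1=M P2=I P3=I  mem[L3]=5
20. P3: store L3 := 80  bus=[BusRdX,Flush]  L3: P0=I P1=I P2=I P3=M  mem[L3]=3
21. P0: load  L2  bus=[BusRd]  L2: P0=S P1=S P2=S P3=S  mem[L2]=41
22. P2: store L2 := 5  bus=[BusUpgr]  L2: P0=I P1=I P2=M P3=I  mem[L2]=41
23. P2: store L2 := 71  bus=[-]  L2: P0=I P1=I P2=M P3=I  mem[L2]=41
24. P3: store L1 := 50  bus=[BusRdX,Flush]  L1: P0=I P1=I P2=I P3=M  mem[L1]=16
25. P1: load  L1  bus=[BusRd,Flush]  L1: P0=I P1=S P2=I P3=S  mem[L1]=50
26. P3: store L1 := 26  bus=[BusUpgr]  L1: P0=I P1=I P2=I P3=M  mem[L1]=50
27. P2: load  L0  bus=[-]  L0: P0=S P1=S P2=S P3=S  mem[L0]=29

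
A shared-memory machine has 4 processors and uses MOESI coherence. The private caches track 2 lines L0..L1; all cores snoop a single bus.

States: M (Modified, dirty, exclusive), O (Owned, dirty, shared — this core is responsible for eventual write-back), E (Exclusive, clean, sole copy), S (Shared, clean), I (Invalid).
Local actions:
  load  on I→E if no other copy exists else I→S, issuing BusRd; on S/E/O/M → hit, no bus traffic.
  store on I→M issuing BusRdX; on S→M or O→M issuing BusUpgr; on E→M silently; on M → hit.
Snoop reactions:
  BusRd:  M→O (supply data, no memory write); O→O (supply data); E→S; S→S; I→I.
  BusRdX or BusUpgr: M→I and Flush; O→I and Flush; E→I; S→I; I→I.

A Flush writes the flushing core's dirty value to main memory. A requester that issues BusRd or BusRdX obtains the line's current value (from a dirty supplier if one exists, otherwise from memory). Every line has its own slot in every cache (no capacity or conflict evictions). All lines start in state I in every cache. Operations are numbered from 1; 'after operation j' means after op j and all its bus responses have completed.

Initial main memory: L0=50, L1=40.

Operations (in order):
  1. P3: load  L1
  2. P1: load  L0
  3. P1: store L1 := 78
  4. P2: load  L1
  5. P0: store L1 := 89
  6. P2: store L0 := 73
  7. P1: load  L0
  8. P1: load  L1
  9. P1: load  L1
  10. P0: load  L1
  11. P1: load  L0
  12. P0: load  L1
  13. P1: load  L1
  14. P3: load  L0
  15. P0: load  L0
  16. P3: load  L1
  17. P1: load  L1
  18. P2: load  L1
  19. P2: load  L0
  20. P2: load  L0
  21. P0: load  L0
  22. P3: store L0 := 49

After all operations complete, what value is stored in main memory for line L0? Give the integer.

memory[L0] = 73

[1] P3: load  L1 | P0:I, P1:I, P2:I, P3:E(40) | bus: BusRd
[2] P1: load  L0 | P0:I, P1:E(50), P2:I, P3:I | bus: BusRd
[3] P1: store L1 := 78 | P0:I, P1:M(78), P2:I, P3:I | bus: BusRdX
[4] P2: load  L1 | P0:I, P1:O(78), P2:S(78), P3:I | bus: BusRd
[5] P0: store L1 := 89 | P0:M(89), P1:I, P2:I, P3:I | bus: BusRdX,Flush
[6] P2: store L0 := 73 | P0:I, P1:I, P2:M(73), P3:I | bus: BusRdX
[7] P1: load  L0 | P0:I, P1:S(73), P2:O(73), P3:I | bus: BusRd
[8] P1: load  L1 | P0:O(89), P1:S(89), P2:I, P3:I | bus: BusRd
[9] P1: load  L1 | P0:O(89), P1:S(89), P2:I, P3:I | bus: none
[10] P0: load  L1 | P0:O(89), P1:S(89), P2:I, P3:I | bus: none
[11] P1: load  L0 | P0:I, P1:S(73), P2:O(73), P3:I | bus: none
[12] P0: load  L1 | P0:O(89), P1:S(89), P2:I, P3:I | bus: none
[13] P1: load  L1 | P0:O(89), P1:S(89), P2:I, P3:I | bus: none
[14] P3: load  L0 | P0:I, P1:S(73), P2:O(73), P3:S(73) | bus: BusRd
[15] P0: load  L0 | P0:S(73), P1:S(73), P2:O(73), P3:S(73) | bus: BusRd
[16] P3: load  L1 | P0:O(89), P1:S(89), P2:I, P3:S(89) | bus: BusRd
[17] P1: load  L1 | P0:O(89), P1:S(89), P2:I, P3:S(89) | bus: none
[18] P2: load  L1 | P0:O(89), P1:S(89), P2:S(89), P3:S(89) | bus: BusRd
[19] P2: load  L0 | P0:S(73), P1:S(73), P2:O(73), P3:S(73) | bus: none
[20] P2: load  L0 | P0:S(73), P1:S(73), P2:O(73), P3:S(73) | bus: none
[21] P0: load  L0 | P0:S(73), P1:S(73), P2:O(73), P3:S(73) | bus: none
[22] P3: store L0 := 49 | P0:I, P1:I, P2:I, P3:M(49) | bus: BusUpgr,Flush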